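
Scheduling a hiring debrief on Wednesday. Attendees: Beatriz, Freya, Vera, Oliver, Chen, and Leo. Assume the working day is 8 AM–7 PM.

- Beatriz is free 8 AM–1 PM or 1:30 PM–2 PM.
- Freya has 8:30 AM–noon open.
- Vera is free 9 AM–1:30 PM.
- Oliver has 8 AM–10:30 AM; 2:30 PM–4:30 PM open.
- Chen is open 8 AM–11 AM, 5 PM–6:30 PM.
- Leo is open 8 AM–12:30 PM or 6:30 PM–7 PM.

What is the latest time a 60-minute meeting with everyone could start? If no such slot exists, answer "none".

09:30

Beatriz ∩ Freya: 08:30-12:00.
Beatriz ∩ Freya ∩ Vera: 09:00-12:00.
Beatriz ∩ Freya ∩ Vera ∩ Oliver: 09:00-10:30.
Beatriz ∩ Freya ∩ Vera ∩ Oliver ∩ Chen: 09:00-10:30.
Beatriz ∩ Freya ∩ Vera ∩ Oliver ∩ Chen ∩ Leo: 09:00-10:30.
The last common window of at least 60 minutes is 09:00-10:30; a 60-minute meeting can start as late as 09:30 and still end by 10:30.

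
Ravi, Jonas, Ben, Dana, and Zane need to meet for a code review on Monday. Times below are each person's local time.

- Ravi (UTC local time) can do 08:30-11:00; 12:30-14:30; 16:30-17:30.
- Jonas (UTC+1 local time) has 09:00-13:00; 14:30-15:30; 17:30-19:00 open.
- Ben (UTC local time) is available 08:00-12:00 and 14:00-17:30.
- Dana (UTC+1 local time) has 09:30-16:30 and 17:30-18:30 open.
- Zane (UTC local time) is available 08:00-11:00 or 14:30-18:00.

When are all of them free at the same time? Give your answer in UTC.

08:30-11:00, 16:30-17:30

Ravi in UTC: 08:30-11:00, 12:30-14:30, 16:30-17:30.
Jonas in UTC: 08:00-12:00, 13:30-14:30, 16:30-18:00 (subtract 1h to convert from UTC+1).
Ben in UTC: 08:00-12:00, 14:00-17:30.
Dana in UTC: 08:30-15:30, 16:30-17:30 (subtract 1h to convert from UTC+1).
Zane in UTC: 08:00-11:00, 14:30-18:00.
Ravi ∩ Jonas: 08:30-11:00, 13:30-14:30, 16:30-17:30.
Ravi ∩ Jonas ∩ Ben: 08:30-11:00, 14:00-14:30, 16:30-17:30.
Ravi ∩ Jonas ∩ Ben ∩ Dana: 08:30-11:00, 14:00-14:30, 16:30-17:30.
Ravi ∩ Jonas ∩ Ben ∩ Dana ∩ Zane: 08:30-11:00, 16:30-17:30.
Those are the intersection windows.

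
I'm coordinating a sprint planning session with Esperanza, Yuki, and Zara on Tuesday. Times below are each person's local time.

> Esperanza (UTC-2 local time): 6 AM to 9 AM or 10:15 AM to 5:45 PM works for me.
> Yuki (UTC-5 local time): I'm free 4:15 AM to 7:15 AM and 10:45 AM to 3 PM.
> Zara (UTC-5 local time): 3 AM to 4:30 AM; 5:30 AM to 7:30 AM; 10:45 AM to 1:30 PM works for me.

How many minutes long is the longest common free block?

Esperanza in UTC: 08:00-11:00, 12:15-19:45 (add 2h to convert from UTC-2).
Yuki in UTC: 09:15-12:15, 15:45-20:00 (add 5h to convert from UTC-5).
Zara in UTC: 08:00-09:30, 10:30-12:30, 15:45-18:30 (add 5h to convert from UTC-5).
Esperanza ∩ Yuki: 09:15-11:00, 15:45-19:45.
Esperanza ∩ Yuki ∩ Zara: 09:15-09:30, 10:30-11:00, 15:45-18:30.
So the common availability across everyone is 09:15-09:30, 10:30-11:00, 15:45-18:30.
The longest is 15:45-18:30 at 165 minutes.

165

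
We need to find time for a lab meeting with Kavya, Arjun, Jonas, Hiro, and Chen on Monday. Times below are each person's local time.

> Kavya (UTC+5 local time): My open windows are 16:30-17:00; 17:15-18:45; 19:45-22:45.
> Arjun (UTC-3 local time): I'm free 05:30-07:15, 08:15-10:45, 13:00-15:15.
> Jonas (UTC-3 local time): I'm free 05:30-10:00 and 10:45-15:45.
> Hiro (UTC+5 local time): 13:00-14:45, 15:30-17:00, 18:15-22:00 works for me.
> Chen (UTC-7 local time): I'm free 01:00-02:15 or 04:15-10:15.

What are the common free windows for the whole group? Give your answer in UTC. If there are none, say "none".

11:30-12:00, 16:00-17:00

Kavya in UTC: 11:30-12:00, 12:15-13:45, 14:45-17:45 (subtract 5h to convert from UTC+5).
Arjun in UTC: 08:30-10:15, 11:15-13:45, 16:00-18:15 (add 3h to convert from UTC-3).
Jonas in UTC: 08:30-13:00, 13:45-18:45 (add 3h to convert from UTC-3).
Hiro in UTC: 08:00-09:45, 10:30-12:00, 13:15-17:00 (subtract 5h to convert from UTC+5).
Chen in UTC: 08:00-09:15, 11:15-17:15 (add 7h to convert from UTC-7).
Kavya ∩ Arjun: 11:30-12:00, 12:15-13:45, 16:00-17:45.
Kavya ∩ Arjun ∩ Jonas: 11:30-12:00, 12:15-13:00, 16:00-17:45.
Kavya ∩ Arjun ∩ Jonas ∩ Hiro: 11:30-12:00, 16:00-17:00.
Kavya ∩ Arjun ∩ Jonas ∩ Hiro ∩ Chen: 11:30-12:00, 16:00-17:00.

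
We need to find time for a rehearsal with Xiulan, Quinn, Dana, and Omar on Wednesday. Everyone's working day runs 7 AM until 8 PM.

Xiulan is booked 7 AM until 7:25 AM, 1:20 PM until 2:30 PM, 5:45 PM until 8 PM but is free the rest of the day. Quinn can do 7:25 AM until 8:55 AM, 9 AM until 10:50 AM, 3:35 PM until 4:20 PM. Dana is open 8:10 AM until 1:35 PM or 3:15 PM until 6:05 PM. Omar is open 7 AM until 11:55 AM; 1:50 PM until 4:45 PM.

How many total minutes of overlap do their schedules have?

Xiulan free: 07:25-13:20, 14:30-17:45 (invert busy blocks within the working day).
Quinn free: 07:25-08:55, 09:00-10:50, 15:35-16:20.
Dana free: 08:10-13:35, 15:15-18:05.
Omar free: 07:00-11:55, 13:50-16:45.
Xiulan ∩ Quinn: 07:25-08:55, 09:00-10:50, 15:35-16:20.
Xiulan ∩ Quinn ∩ Dana: 08:10-08:55, 09:00-10:50, 15:35-16:20.
Xiulan ∩ Quinn ∩ Dana ∩ Omar: 08:10-08:55, 09:00-10:50, 15:35-16:20.
So the common availability across everyone is 08:10-08:55, 09:00-10:50, 15:35-16:20.
Summing the common windows: 45 + 110 + 45 = 200 minutes.

200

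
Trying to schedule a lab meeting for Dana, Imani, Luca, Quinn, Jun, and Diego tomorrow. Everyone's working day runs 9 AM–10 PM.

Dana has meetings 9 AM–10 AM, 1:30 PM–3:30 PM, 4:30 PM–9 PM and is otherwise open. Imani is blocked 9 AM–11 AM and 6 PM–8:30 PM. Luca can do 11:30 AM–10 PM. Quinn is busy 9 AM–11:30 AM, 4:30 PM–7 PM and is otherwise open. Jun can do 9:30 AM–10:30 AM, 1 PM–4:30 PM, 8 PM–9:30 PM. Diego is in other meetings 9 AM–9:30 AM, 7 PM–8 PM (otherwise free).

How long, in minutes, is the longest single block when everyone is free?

60

Dana free: 10:00-13:30, 15:30-16:30, 21:00-22:00 (invert busy blocks within the working day).
Imani free: 11:00-18:00, 20:30-22:00 (invert busy blocks within the working day).
Luca free: 11:30-22:00.
Quinn free: 11:30-16:30, 19:00-22:00 (invert busy blocks within the working day).
Jun free: 09:30-10:30, 13:00-16:30, 20:00-21:30.
Diego free: 09:30-19:00, 20:00-22:00 (invert busy blocks within the working day).
Dana ∩ Imani: 11:00-13:30, 15:30-16:30, 21:00-22:00.
Dana ∩ Imani ∩ Luca: 11:30-13:30, 15:30-16:30, 21:00-22:00.
Dana ∩ Imani ∩ Luca ∩ Quinn: 11:30-13:30, 15:30-16:30, 21:00-22:00.
Dana ∩ Imani ∩ Luca ∩ Quinn ∩ Jun: 13:00-13:30, 15:30-16:30, 21:00-21:30.
Dana ∩ Imani ∩ Luca ∩ Quinn ∩ Jun ∩ Diego: 13:00-13:30, 15:30-16:30, 21:00-21:30.
The longest is 15:30-16:30 at 60 minutes.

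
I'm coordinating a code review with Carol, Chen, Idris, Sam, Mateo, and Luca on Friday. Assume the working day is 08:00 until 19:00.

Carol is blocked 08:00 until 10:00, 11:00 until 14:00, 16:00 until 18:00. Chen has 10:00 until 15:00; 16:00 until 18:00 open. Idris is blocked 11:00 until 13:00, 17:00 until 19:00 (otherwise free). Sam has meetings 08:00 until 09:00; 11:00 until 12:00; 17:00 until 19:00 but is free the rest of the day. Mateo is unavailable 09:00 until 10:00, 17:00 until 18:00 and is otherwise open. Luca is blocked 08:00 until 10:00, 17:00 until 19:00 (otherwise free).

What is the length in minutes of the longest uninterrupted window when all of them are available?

Carol free: 10:00-11:00, 14:00-16:00, 18:00-19:00 (invert busy blocks within the working day).
Chen free: 10:00-15:00, 16:00-18:00.
Idris free: 08:00-11:00, 13:00-17:00 (invert busy blocks within the working day).
Sam free: 09:00-11:00, 12:00-17:00 (invert busy blocks within the working day).
Mateo free: 08:00-09:00, 10:00-17:00, 18:00-19:00 (invert busy blocks within the working day).
Luca free: 10:00-17:00 (invert busy blocks within the working day).
Carol ∩ Chen: 10:00-11:00, 14:00-15:00.
Carol ∩ Chen ∩ Idris: 10:00-11:00, 14:00-15:00.
Carol ∩ Chen ∩ Idris ∩ Sam: 10:00-11:00, 14:00-15:00.
Carol ∩ Chen ∩ Idris ∩ Sam ∩ Mateo: 10:00-11:00, 14:00-15:00.
Carol ∩ Chen ∩ Idris ∩ Sam ∩ Mateo ∩ Luca: 10:00-11:00, 14:00-15:00.
Those are the intersection windows.
The longest is 10:00-11:00 at 60 minutes.

60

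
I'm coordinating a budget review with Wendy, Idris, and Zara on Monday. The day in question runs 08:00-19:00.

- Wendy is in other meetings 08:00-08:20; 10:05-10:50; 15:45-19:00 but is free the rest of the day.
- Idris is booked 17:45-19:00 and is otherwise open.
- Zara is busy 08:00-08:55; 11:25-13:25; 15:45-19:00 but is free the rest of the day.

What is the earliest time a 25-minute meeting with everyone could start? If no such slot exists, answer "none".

08:55

Wendy free: 08:20-10:05, 10:50-15:45 (invert busy blocks within the working day).
Idris free: 08:00-17:45 (invert busy blocks within the working day).
Zara free: 08:55-11:25, 13:25-15:45 (invert busy blocks within the working day).
Wendy ∩ Idris: 08:20-10:05, 10:50-15:45.
Wendy ∩ Idris ∩ Zara: 08:55-10:05, 10:50-11:25, 13:25-15:45.
The first common window of at least 25 minutes is 08:55-10:05, so the earliest start is 08:55.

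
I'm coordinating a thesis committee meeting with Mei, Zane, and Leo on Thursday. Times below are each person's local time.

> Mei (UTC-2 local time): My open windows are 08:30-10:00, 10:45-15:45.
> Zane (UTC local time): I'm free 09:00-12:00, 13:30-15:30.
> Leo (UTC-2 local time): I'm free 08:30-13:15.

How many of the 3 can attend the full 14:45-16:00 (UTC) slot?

1

Mei in UTC: 10:30-12:00, 12:45-17:45 (add 2h to convert from UTC-2).
Zane in UTC: 09:00-12:00, 13:30-15:30.
Leo in UTC: 10:30-15:15 (add 2h to convert from UTC-2).
Mei can make the full 14:45-16:00 slot — that's 1.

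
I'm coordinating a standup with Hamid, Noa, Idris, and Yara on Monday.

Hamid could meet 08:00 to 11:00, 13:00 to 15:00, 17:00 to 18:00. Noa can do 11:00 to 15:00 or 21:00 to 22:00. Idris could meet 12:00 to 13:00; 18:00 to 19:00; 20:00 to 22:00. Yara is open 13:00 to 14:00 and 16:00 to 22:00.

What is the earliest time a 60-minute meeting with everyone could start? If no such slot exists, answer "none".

Hamid ∩ Noa: 13:00-15:00.
Hamid ∩ Noa ∩ Idris: ∅.
Hamid ∩ Noa ∩ Idris ∩ Yara: ∅.
There is no time when everyone is free.
No common window is at least 60 minutes long.

none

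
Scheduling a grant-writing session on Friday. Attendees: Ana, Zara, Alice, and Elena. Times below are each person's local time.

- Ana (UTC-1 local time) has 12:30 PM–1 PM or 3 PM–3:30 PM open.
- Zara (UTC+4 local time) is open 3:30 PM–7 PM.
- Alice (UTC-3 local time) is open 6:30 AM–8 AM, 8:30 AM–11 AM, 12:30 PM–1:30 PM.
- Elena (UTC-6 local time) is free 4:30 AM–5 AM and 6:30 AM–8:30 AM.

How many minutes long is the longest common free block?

Ana in UTC: 13:30-14:00, 16:00-16:30 (add 1h to convert from UTC-1).
Zara in UTC: 11:30-15:00 (subtract 4h to convert from UTC+4).
Alice in UTC: 09:30-11:00, 11:30-14:00, 15:30-16:30 (add 3h to convert from UTC-3).
Elena in UTC: 10:30-11:00, 12:30-14:30 (add 6h to convert from UTC-6).
Ana ∩ Zara: 13:30-14:00.
Ana ∩ Zara ∩ Alice: 13:30-14:00.
Ana ∩ Zara ∩ Alice ∩ Elena: 13:30-14:00.
The longest is 13:30-14:00 at 30 minutes.

30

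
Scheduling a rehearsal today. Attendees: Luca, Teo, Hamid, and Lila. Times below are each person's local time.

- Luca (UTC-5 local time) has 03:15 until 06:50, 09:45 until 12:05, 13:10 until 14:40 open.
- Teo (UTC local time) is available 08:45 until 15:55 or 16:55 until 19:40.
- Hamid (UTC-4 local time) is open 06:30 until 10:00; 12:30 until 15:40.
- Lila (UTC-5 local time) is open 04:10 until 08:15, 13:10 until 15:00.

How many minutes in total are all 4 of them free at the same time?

Luca in UTC: 08:15-11:50, 14:45-17:05, 18:10-19:40 (add 5h to convert from UTC-5).
Teo in UTC: 08:45-15:55, 16:55-19:40.
Hamid in UTC: 10:30-14:00, 16:30-19:40 (add 4h to convert from UTC-4).
Lila in UTC: 09:10-13:15, 18:10-20:00 (add 5h to convert from UTC-5).
Luca ∩ Teo: 08:45-11:50, 14:45-15:55, 16:55-17:05, 18:10-19:40.
Luca ∩ Teo ∩ Hamid: 10:30-11:50, 16:55-17:05, 18:10-19:40.
Luca ∩ Teo ∩ Hamid ∩ Lila: 10:30-11:50, 18:10-19:40.
Summing the common windows: 80 + 90 = 170 minutes.

170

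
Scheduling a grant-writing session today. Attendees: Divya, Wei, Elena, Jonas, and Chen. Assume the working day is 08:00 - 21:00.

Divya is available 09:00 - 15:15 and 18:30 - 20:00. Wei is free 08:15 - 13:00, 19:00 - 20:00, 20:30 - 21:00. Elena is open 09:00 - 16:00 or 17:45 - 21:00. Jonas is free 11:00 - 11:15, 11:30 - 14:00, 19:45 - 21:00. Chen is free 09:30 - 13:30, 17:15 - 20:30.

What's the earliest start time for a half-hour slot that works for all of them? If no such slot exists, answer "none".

Divya ∩ Wei: 09:00-13:00, 19:00-20:00.
Divya ∩ Wei ∩ Elena: 09:00-13:00, 19:00-20:00.
Divya ∩ Wei ∩ Elena ∩ Jonas: 11:00-11:15, 11:30-13:00, 19:45-20:00.
Divya ∩ Wei ∩ Elena ∩ Jonas ∩ Chen: 11:00-11:15, 11:30-13:00, 19:45-20:00.
Those are the intersection windows.
The first common window of at least 30 minutes is 11:30-13:00, so the earliest start is 11:30.

11:30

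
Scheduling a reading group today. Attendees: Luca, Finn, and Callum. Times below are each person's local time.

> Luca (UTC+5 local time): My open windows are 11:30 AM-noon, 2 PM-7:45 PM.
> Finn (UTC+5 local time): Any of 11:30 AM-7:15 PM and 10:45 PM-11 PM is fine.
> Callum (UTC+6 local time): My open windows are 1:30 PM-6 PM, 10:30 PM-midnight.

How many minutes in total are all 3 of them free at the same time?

180

Luca in UTC: 06:30-07:00, 09:00-14:45 (subtract 5h to convert from UTC+5).
Finn in UTC: 06:30-14:15, 17:45-18:00 (subtract 5h to convert from UTC+5).
Callum in UTC: 07:30-12:00, 16:30-18:00 (subtract 6h to convert from UTC+6).
Luca ∩ Finn: 06:30-07:00, 09:00-14:15.
Luca ∩ Finn ∩ Callum: 09:00-12:00.
Those are the intersection windows.
That's a single block of 180 minutes.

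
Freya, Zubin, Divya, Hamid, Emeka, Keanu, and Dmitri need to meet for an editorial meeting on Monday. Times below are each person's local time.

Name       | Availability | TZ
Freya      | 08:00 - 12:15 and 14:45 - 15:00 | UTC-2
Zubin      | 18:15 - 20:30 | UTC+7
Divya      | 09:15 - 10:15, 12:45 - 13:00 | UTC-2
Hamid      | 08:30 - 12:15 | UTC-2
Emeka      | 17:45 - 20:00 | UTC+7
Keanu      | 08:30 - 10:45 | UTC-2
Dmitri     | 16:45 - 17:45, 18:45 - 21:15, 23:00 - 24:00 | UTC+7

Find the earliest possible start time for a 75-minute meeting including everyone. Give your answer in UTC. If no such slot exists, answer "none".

Freya in UTC: 10:00-14:15, 16:45-17:00 (add 2h to convert from UTC-2).
Zubin in UTC: 11:15-13:30 (subtract 7h to convert from UTC+7).
Divya in UTC: 11:15-12:15, 14:45-15:00 (add 2h to convert from UTC-2).
Hamid in UTC: 10:30-14:15 (add 2h to convert from UTC-2).
Emeka in UTC: 10:45-13:00 (subtract 7h to convert from UTC+7).
Keanu in UTC: 10:30-12:45 (add 2h to convert from UTC-2).
Dmitri in UTC: 09:45-10:45, 11:45-14:15, 16:00-17:00 (subtract 7h to convert from UTC+7).
Freya ∩ Zubin: 11:15-13:30.
Freya ∩ Zubin ∩ Divya: 11:15-12:15.
Freya ∩ Zubin ∩ Divya ∩ Hamid: 11:15-12:15.
Freya ∩ Zubin ∩ Divya ∩ Hamid ∩ Emeka: 11:15-12:15.
Freya ∩ Zubin ∩ Divya ∩ Hamid ∩ Emeka ∩ Keanu: 11:15-12:15.
Freya ∩ Zubin ∩ Divya ∩ Hamid ∩ Emeka ∩ Keanu ∩ Dmitri: 11:45-12:15.
No common window is at least 75 minutes long.

none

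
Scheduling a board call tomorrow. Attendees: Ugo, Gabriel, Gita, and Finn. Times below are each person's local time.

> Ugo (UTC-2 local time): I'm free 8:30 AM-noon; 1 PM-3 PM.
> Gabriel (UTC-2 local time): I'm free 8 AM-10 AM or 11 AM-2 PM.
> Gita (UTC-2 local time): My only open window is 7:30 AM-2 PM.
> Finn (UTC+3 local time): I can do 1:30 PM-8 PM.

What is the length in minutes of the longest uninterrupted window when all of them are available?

90

Ugo in UTC: 10:30-14:00, 15:00-17:00 (add 2h to convert from UTC-2).
Gabriel in UTC: 10:00-12:00, 13:00-16:00 (add 2h to convert from UTC-2).
Gita in UTC: 09:30-16:00 (add 2h to convert from UTC-2).
Finn in UTC: 10:30-17:00 (subtract 3h to convert from UTC+3).
Ugo ∩ Gabriel: 10:30-12:00, 13:00-14:00, 15:00-16:00.
Ugo ∩ Gabriel ∩ Gita: 10:30-12:00, 13:00-14:00, 15:00-16:00.
Ugo ∩ Gabriel ∩ Gita ∩ Finn: 10:30-12:00, 13:00-14:00, 15:00-16:00.
The longest is 10:30-12:00 at 90 minutes.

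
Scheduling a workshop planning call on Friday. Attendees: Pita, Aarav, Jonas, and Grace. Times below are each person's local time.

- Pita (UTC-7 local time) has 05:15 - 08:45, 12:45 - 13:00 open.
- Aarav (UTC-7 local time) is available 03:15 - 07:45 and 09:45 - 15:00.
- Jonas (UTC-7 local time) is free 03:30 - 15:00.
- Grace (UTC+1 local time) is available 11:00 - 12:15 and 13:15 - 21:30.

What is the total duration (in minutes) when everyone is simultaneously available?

Pita in UTC: 12:15-15:45, 19:45-20:00 (add 7h to convert from UTC-7).
Aarav in UTC: 10:15-14:45, 16:45-22:00 (add 7h to convert from UTC-7).
Jonas in UTC: 10:30-22:00 (add 7h to convert from UTC-7).
Grace in UTC: 10:00-11:15, 12:15-20:30 (subtract 1h to convert from UTC+1).
Pita ∩ Aarav: 12:15-14:45, 19:45-20:00.
Pita ∩ Aarav ∩ Jonas: 12:15-14:45, 19:45-20:00.
Pita ∩ Aarav ∩ Jonas ∩ Grace: 12:15-14:45, 19:45-20:00.
Those are the intersection windows.
Summing the common windows: 150 + 15 = 165 minutes.

165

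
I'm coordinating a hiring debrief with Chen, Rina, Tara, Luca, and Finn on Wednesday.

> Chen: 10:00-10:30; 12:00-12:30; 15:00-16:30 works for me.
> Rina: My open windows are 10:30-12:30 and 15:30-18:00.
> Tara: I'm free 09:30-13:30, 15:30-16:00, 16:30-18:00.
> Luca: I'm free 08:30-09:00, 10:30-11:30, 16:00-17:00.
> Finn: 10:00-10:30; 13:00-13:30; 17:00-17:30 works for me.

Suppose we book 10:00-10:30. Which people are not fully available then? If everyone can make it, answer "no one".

Chen: free for 10:00-10:30. Rina: not fully free for 10:00-10:30. Tara: free for 10:00-10:30. Luca: not fully free for 10:00-10:30. Finn: free for 10:00-10:30.

Luca, Rina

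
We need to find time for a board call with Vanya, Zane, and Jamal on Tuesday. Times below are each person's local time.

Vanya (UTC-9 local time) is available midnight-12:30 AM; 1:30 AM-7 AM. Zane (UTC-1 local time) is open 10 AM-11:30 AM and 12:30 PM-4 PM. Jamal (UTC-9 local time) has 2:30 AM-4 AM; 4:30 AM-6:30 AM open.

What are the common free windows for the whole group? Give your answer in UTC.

Vanya in UTC: 09:00-09:30, 10:30-16:00 (add 9h to convert from UTC-9).
Zane in UTC: 11:00-12:30, 13:30-17:00 (add 1h to convert from UTC-1).
Jamal in UTC: 11:30-13:00, 13:30-15:30 (add 9h to convert from UTC-9).
Vanya ∩ Zane: 11:00-12:30, 13:30-16:00.
Vanya ∩ Zane ∩ Jamal: 11:30-12:30, 13:30-15:30.

11:30-12:30, 13:30-15:30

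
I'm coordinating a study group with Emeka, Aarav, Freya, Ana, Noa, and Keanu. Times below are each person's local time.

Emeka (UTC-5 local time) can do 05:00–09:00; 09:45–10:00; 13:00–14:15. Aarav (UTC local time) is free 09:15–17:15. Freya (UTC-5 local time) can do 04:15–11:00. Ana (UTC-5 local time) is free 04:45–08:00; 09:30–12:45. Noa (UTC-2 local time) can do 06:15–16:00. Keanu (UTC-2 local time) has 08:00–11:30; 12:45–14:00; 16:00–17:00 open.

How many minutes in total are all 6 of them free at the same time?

Emeka in UTC: 10:00-14:00, 14:45-15:00, 18:00-19:15 (add 5h to convert from UTC-5).
Aarav in UTC: 09:15-17:15.
Freya in UTC: 09:15-16:00 (add 5h to convert from UTC-5).
Ana in UTC: 09:45-13:00, 14:30-17:45 (add 5h to convert from UTC-5).
Noa in UTC: 08:15-18:00 (add 2h to convert from UTC-2).
Keanu in UTC: 10:00-13:30, 14:45-16:00, 18:00-19:00 (add 2h to convert from UTC-2).
Emeka ∩ Aarav: 10:00-14:00, 14:45-15:00.
Emeka ∩ Aarav ∩ Freya: 10:00-14:00, 14:45-15:00.
Emeka ∩ Aarav ∩ Freya ∩ Ana: 10:00-13:00, 14:45-15:00.
Emeka ∩ Aarav ∩ Freya ∩ Ana ∩ Noa: 10:00-13:00, 14:45-15:00.
Emeka ∩ Aarav ∩ Freya ∩ Ana ∩ Noa ∩ Keanu: 10:00-13:00, 14:45-15:00.
Summing the common windows: 180 + 15 = 195 minutes.

195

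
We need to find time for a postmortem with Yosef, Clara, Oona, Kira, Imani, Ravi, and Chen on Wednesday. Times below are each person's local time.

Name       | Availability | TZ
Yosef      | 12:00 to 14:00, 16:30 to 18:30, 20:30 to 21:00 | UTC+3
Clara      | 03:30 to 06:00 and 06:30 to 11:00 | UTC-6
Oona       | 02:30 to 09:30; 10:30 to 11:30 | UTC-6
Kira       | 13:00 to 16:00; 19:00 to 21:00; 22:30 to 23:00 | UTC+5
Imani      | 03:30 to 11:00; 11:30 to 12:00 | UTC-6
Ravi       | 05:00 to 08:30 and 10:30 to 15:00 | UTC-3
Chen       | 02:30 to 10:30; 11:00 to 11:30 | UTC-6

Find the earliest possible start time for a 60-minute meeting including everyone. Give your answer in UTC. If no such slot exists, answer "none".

Yosef in UTC: 09:00-11:00, 13:30-15:30, 17:30-18:00 (subtract 3h to convert from UTC+3).
Clara in UTC: 09:30-12:00, 12:30-17:00 (add 6h to convert from UTC-6).
Oona in UTC: 08:30-15:30, 16:30-17:30 (add 6h to convert from UTC-6).
Kira in UTC: 08:00-11:00, 14:00-16:00, 17:30-18:00 (subtract 5h to convert from UTC+5).
Imani in UTC: 09:30-17:00, 17:30-18:00 (add 6h to convert from UTC-6).
Ravi in UTC: 08:00-11:30, 13:30-18:00 (add 3h to convert from UTC-3).
Chen in UTC: 08:30-16:30, 17:00-17:30 (add 6h to convert from UTC-6).
Yosef ∩ Clara: 09:30-11:00, 13:30-15:30.
Yosef ∩ Clara ∩ Oona: 09:30-11:00, 13:30-15:30.
Yosef ∩ Clara ∩ Oona ∩ Kira: 09:30-11:00, 14:00-15:30.
Yosef ∩ Clara ∩ Oona ∩ Kira ∩ Imani: 09:30-11:00, 14:00-15:30.
Yosef ∩ Clara ∩ Oona ∩ Kira ∩ Imani ∩ Ravi: 09:30-11:00, 14:00-15:30.
Yosef ∩ Clara ∩ Oona ∩ Kira ∩ Imani ∩ Ravi ∩ Chen: 09:30-11:00, 14:00-15:30.
The first common window of at least 60 minutes is 09:30-11:00, so the earliest start is 09:30.

09:30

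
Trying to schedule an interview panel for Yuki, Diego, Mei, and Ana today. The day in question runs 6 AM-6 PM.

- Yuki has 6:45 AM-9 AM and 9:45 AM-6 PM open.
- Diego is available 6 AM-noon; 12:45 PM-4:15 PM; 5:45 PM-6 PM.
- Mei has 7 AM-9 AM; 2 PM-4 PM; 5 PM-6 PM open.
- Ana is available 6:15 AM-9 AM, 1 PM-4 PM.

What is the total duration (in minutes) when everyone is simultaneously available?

Yuki ∩ Diego: 06:45-09:00, 09:45-12:00, 12:45-16:15, 17:45-18:00.
Yuki ∩ Diego ∩ Mei: 07:00-09:00, 14:00-16:00, 17:45-18:00.
Yuki ∩ Diego ∩ Mei ∩ Ana: 07:00-09:00, 14:00-16:00.
Summing the common windows: 120 + 120 = 240 minutes.

240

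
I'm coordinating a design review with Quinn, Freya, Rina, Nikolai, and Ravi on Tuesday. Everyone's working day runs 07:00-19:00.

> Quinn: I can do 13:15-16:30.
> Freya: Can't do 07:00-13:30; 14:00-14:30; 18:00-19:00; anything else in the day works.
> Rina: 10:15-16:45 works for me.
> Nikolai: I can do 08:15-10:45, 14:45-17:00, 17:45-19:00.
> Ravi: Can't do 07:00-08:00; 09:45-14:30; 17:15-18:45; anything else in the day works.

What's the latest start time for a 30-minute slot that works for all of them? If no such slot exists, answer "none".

16:00

Quinn free: 13:15-16:30.
Freya free: 13:30-14:00, 14:30-18:00 (invert busy blocks within the working day).
Rina free: 10:15-16:45.
Nikolai free: 08:15-10:45, 14:45-17:00, 17:45-19:00.
Ravi free: 08:00-09:45, 14:30-17:15, 18:45-19:00 (invert busy blocks within the working day).
Quinn ∩ Freya: 13:30-14:00, 14:30-16:30.
Quinn ∩ Freya ∩ Rina: 13:30-14:00, 14:30-16:30.
Quinn ∩ Freya ∩ Rina ∩ Nikolai: 14:45-16:30.
Quinn ∩ Freya ∩ Rina ∩ Nikolai ∩ Ravi: 14:45-16:30.
The last common window of at least 30 minutes is 14:45-16:30; a 30-minute meeting can start as late as 16:00 and still end by 16:30.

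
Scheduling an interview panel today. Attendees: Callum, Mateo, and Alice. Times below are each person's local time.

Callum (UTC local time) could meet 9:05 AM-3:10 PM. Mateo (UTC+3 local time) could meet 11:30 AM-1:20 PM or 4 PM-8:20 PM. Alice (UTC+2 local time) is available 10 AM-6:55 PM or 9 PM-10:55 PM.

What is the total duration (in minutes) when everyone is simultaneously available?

Callum in UTC: 09:05-15:10.
Mateo in UTC: 08:30-10:20, 13:00-17:20 (subtract 3h to convert from UTC+3).
Alice in UTC: 08:00-16:55, 19:00-20:55 (subtract 2h to convert from UTC+2).
Callum ∩ Mateo: 09:05-10:20, 13:00-15:10.
Callum ∩ Mateo ∩ Alice: 09:05-10:20, 13:00-15:10.
Those are the intersection windows.
Summing the common windows: 75 + 130 = 205 minutes.

205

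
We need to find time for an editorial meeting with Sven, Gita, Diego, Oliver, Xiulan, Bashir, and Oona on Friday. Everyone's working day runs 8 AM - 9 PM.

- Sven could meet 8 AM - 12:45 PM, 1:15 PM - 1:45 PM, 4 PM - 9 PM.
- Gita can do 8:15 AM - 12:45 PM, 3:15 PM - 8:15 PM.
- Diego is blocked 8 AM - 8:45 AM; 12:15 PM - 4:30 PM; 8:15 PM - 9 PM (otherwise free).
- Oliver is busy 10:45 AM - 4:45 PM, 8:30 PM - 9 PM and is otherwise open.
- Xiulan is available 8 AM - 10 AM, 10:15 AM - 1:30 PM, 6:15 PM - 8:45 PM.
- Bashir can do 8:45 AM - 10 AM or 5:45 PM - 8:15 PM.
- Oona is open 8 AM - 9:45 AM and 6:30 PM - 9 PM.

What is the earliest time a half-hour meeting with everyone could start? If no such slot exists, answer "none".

08:45

Sven free: 08:00-12:45, 13:15-13:45, 16:00-21:00.
Gita free: 08:15-12:45, 15:15-20:15.
Diego free: 08:45-12:15, 16:30-20:15 (invert busy blocks within the working day).
Oliver free: 08:00-10:45, 16:45-20:30 (invert busy blocks within the working day).
Xiulan free: 08:00-10:00, 10:15-13:30, 18:15-20:45.
Bashir free: 08:45-10:00, 17:45-20:15.
Oona free: 08:00-09:45, 18:30-21:00.
Sven ∩ Gita: 08:15-12:45, 16:00-20:15.
Sven ∩ Gita ∩ Diego: 08:45-12:15, 16:30-20:15.
Sven ∩ Gita ∩ Diego ∩ Oliver: 08:45-10:45, 16:45-20:15.
Sven ∩ Gita ∩ Diego ∩ Oliver ∩ Xiulan: 08:45-10:00, 10:15-10:45, 18:15-20:15.
Sven ∩ Gita ∩ Diego ∩ Oliver ∩ Xiulan ∩ Bashir: 08:45-10:00, 18:15-20:15.
Sven ∩ Gita ∩ Diego ∩ Oliver ∩ Xiulan ∩ Bashir ∩ Oona: 08:45-09:45, 18:30-20:15.
So the common availability across everyone is 08:45-09:45, 18:30-20:15.
The first common window of at least 30 minutes is 08:45-09:45, so the earliest start is 08:45.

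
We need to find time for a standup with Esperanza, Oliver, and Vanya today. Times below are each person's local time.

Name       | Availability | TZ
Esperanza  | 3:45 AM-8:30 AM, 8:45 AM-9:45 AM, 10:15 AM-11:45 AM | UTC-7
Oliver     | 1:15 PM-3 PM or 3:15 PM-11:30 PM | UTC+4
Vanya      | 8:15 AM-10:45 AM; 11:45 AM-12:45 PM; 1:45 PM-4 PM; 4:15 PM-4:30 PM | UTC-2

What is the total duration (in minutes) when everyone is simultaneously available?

285

Esperanza in UTC: 10:45-15:30, 15:45-16:45, 17:15-18:45 (add 7h to convert from UTC-7).
Oliver in UTC: 09:15-11:00, 11:15-19:30 (subtract 4h to convert from UTC+4).
Vanya in UTC: 10:15-12:45, 13:45-14:45, 15:45-18:00, 18:15-18:30 (add 2h to convert from UTC-2).
Esperanza ∩ Oliver: 10:45-11:00, 11:15-15:30, 15:45-16:45, 17:15-18:45.
Esperanza ∩ Oliver ∩ Vanya: 10:45-11:00, 11:15-12:45, 13:45-14:45, 15:45-16:45, 17:15-18:00, 18:15-18:30.
So the common availability across everyone is 10:45-11:00, 11:15-12:45, 13:45-14:45, 15:45-16:45, 17:15-18:00, 18:15-18:30.
Summing the common windows: 15 + 90 + 60 + 60 + 45 + 15 = 285 minutes.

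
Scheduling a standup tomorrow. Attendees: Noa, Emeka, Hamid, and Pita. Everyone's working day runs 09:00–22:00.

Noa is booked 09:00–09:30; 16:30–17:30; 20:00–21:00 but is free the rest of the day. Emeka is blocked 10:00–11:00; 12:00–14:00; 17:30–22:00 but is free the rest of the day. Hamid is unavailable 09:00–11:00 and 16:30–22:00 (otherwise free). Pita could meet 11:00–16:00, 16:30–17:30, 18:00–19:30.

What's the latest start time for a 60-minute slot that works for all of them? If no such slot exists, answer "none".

Noa free: 09:30-16:30, 17:30-20:00, 21:00-22:00 (invert busy blocks within the working day).
Emeka free: 09:00-10:00, 11:00-12:00, 14:00-17:30 (invert busy blocks within the working day).
Hamid free: 11:00-16:30 (invert busy blocks within the working day).
Pita free: 11:00-16:00, 16:30-17:30, 18:00-19:30.
Noa ∩ Emeka: 09:30-10:00, 11:00-12:00, 14:00-16:30.
Noa ∩ Emeka ∩ Hamid: 11:00-12:00, 14:00-16:30.
Noa ∩ Emeka ∩ Hamid ∩ Pita: 11:00-12:00, 14:00-16:00.
The last common window of at least 60 minutes is 14:00-16:00; a 60-minute meeting can start as late as 15:00 and still end by 16:00.

15:00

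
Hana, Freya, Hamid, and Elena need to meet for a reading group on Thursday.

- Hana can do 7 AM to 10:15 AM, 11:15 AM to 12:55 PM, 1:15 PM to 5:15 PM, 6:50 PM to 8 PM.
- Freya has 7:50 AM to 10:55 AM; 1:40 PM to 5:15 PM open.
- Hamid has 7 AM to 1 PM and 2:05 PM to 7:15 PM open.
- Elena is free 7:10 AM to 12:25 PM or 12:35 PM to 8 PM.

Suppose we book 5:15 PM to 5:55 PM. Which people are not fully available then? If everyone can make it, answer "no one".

Hana: not fully free for 17:15-17:55. Freya: not fully free for 17:15-17:55. Hamid: free for 17:15-17:55. Elena: free for 17:15-17:55.

Freya, Hana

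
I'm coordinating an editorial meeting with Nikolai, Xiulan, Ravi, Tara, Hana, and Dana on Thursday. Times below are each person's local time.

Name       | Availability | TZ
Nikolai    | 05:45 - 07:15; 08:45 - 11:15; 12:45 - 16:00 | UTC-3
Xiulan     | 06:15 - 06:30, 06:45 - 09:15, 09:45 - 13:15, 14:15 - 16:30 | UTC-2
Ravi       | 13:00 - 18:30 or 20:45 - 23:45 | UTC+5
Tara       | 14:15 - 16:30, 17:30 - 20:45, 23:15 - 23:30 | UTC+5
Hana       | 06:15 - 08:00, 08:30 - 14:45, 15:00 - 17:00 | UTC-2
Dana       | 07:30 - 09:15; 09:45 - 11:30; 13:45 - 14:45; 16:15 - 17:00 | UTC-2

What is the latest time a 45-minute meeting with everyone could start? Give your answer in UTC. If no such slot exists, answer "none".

Nikolai in UTC: 08:45-10:15, 11:45-14:15, 15:45-19:00 (add 3h to convert from UTC-3).
Xiulan in UTC: 08:15-08:30, 08:45-11:15, 11:45-15:15, 16:15-18:30 (add 2h to convert from UTC-2).
Ravi in UTC: 08:00-13:30, 15:45-18:45 (subtract 5h to convert from UTC+5).
Tara in UTC: 09:15-11:30, 12:30-15:45, 18:15-18:30 (subtract 5h to convert from UTC+5).
Hana in UTC: 08:15-10:00, 10:30-16:45, 17:00-19:00 (add 2h to convert from UTC-2).
Dana in UTC: 09:30-11:15, 11:45-13:30, 15:45-16:45, 18:15-19:00 (add 2h to convert from UTC-2).
Nikolai ∩ Xiulan: 08:45-10:15, 11:45-14:15, 16:15-18:30.
Nikolai ∩ Xiulan ∩ Ravi: 08:45-10:15, 11:45-13:30, 16:15-18:30.
Nikolai ∩ Xiulan ∩ Ravi ∩ Tara: 09:15-10:15, 12:30-13:30, 18:15-18:30.
Nikolai ∩ Xiulan ∩ Ravi ∩ Tara ∩ Hana: 09:15-10:00, 12:30-13:30, 18:15-18:30.
Nikolai ∩ Xiulan ∩ Ravi ∩ Tara ∩ Hana ∩ Dana: 09:30-10:00, 12:30-13:30, 18:15-18:30.
Those are the intersection windows.
The last common window of at least 45 minutes is 12:30-13:30; a 45-minute meeting can start as late as 12:45 and still end by 13:30.

12:45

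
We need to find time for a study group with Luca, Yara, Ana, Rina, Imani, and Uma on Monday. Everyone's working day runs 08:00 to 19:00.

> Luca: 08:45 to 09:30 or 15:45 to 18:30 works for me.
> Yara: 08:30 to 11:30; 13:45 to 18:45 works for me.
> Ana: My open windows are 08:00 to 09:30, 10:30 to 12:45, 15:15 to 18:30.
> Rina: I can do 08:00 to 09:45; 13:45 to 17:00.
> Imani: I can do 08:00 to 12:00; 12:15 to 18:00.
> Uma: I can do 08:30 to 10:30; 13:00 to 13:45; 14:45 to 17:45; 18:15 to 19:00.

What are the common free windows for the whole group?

Luca ∩ Yara: 08:45-09:30, 15:45-18:30.
Luca ∩ Yara ∩ Ana: 08:45-09:30, 15:45-18:30.
Luca ∩ Yara ∩ Ana ∩ Rina: 08:45-09:30, 15:45-17:00.
Luca ∩ Yara ∩ Ana ∩ Rina ∩ Imani: 08:45-09:30, 15:45-17:00.
Luca ∩ Yara ∩ Ana ∩ Rina ∩ Imani ∩ Uma: 08:45-09:30, 15:45-17:00.

08:45-09:30, 15:45-17:00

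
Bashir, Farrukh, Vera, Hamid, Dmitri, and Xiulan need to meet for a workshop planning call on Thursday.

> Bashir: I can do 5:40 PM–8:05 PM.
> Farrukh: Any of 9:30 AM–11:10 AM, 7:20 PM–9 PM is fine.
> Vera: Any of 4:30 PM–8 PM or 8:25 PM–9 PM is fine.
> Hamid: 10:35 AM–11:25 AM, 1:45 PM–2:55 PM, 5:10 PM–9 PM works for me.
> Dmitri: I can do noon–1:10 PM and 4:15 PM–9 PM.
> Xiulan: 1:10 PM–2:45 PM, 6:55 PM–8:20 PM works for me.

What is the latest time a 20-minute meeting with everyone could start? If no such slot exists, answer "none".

19:40

Bashir ∩ Farrukh: 19:20-20:05.
Bashir ∩ Farrukh ∩ Vera: 19:20-20:00.
Bashir ∩ Farrukh ∩ Vera ∩ Hamid: 19:20-20:00.
Bashir ∩ Farrukh ∩ Vera ∩ Hamid ∩ Dmitri: 19:20-20:00.
Bashir ∩ Farrukh ∩ Vera ∩ Hamid ∩ Dmitri ∩ Xiulan: 19:20-20:00.
Those are the intersection windows.
The last common window of at least 20 minutes is 19:20-20:00; a 20-minute meeting can start as late as 19:40 and still end by 20:00.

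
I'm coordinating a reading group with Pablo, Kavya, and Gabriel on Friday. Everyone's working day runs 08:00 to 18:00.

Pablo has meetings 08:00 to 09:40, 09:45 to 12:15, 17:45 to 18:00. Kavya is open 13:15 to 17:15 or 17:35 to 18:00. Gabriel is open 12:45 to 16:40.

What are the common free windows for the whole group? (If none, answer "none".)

Pablo free: 09:40-09:45, 12:15-17:45 (invert busy blocks within the working day).
Kavya free: 13:15-17:15, 17:35-18:00.
Gabriel free: 12:45-16:40.
Pablo ∩ Kavya: 13:15-17:15, 17:35-17:45.
Pablo ∩ Kavya ∩ Gabriel: 13:15-16:40.
So the common availability across everyone is 13:15-16:40.

13:15-16:40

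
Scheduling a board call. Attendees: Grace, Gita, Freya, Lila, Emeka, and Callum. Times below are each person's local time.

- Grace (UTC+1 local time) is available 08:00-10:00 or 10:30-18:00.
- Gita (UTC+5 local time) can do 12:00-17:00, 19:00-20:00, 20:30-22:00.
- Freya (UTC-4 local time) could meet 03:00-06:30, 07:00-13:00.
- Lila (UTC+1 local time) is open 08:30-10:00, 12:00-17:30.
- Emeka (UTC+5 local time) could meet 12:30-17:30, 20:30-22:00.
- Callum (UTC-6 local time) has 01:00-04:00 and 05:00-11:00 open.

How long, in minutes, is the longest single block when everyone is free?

90

Grace in UTC: 07:00-09:00, 09:30-17:00 (subtract 1h to convert from UTC+1).
Gita in UTC: 07:00-12:00, 14:00-15:00, 15:30-17:00 (subtract 5h to convert from UTC+5).
Freya in UTC: 07:00-10:30, 11:00-17:00 (add 4h to convert from UTC-4).
Lila in UTC: 07:30-09:00, 11:00-16:30 (subtract 1h to convert from UTC+1).
Emeka in UTC: 07:30-12:30, 15:30-17:00 (subtract 5h to convert from UTC+5).
Callum in UTC: 07:00-10:00, 11:00-17:00 (add 6h to convert from UTC-6).
Grace ∩ Gita: 07:00-09:00, 09:30-12:00, 14:00-15:00, 15:30-17:00.
Grace ∩ Gita ∩ Freya: 07:00-09:00, 09:30-10:30, 11:00-12:00, 14:00-15:00, 15:30-17:00.
Grace ∩ Gita ∩ Freya ∩ Lila: 07:30-09:00, 11:00-12:00, 14:00-15:00, 15:30-16:30.
Grace ∩ Gita ∩ Freya ∩ Lila ∩ Emeka: 07:30-09:00, 11:00-12:00, 15:30-16:30.
Grace ∩ Gita ∩ Freya ∩ Lila ∩ Emeka ∩ Callum: 07:30-09:00, 11:00-12:00, 15:30-16:30.
Those are the intersection windows.
The longest is 07:30-09:00 at 90 minutes.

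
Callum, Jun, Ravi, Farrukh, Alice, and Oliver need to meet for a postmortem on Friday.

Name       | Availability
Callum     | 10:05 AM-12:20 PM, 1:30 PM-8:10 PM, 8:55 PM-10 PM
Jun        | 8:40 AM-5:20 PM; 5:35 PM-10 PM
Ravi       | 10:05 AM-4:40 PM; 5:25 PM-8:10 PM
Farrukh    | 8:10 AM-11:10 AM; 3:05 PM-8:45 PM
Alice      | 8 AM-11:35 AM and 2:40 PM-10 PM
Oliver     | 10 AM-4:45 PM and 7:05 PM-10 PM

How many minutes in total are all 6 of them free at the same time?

Callum ∩ Jun: 10:05-12:20, 13:30-17:20, 17:35-20:10, 20:55-22:00.
Callum ∩ Jun ∩ Ravi: 10:05-12:20, 13:30-16:40, 17:35-20:10.
Callum ∩ Jun ∩ Ravi ∩ Farrukh: 10:05-11:10, 15:05-16:40, 17:35-20:10.
Callum ∩ Jun ∩ Ravi ∩ Farrukh ∩ Alice: 10:05-11:10, 15:05-16:40, 17:35-20:10.
Callum ∩ Jun ∩ Ravi ∩ Farrukh ∩ Alice ∩ Oliver: 10:05-11:10, 15:05-16:40, 19:05-20:10.
Summing the common windows: 65 + 95 + 65 = 225 minutes.

225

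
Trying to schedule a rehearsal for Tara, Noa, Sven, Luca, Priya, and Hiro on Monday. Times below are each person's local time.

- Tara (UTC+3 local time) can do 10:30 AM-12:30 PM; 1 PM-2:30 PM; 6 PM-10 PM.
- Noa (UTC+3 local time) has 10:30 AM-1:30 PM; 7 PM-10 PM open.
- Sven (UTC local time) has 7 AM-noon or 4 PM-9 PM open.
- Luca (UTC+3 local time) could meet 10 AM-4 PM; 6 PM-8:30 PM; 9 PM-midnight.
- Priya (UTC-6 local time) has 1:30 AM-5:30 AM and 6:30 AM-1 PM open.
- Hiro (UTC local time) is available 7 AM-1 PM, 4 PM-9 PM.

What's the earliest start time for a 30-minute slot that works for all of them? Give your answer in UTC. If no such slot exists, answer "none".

07:30

Tara in UTC: 07:30-09:30, 10:00-11:30, 15:00-19:00 (subtract 3h to convert from UTC+3).
Noa in UTC: 07:30-10:30, 16:00-19:00 (subtract 3h to convert from UTC+3).
Sven in UTC: 07:00-12:00, 16:00-21:00.
Luca in UTC: 07:00-13:00, 15:00-17:30, 18:00-21:00 (subtract 3h to convert from UTC+3).
Priya in UTC: 07:30-11:30, 12:30-19:00 (add 6h to convert from UTC-6).
Hiro in UTC: 07:00-13:00, 16:00-21:00.
Tara ∩ Noa: 07:30-09:30, 10:00-10:30, 16:00-19:00.
Tara ∩ Noa ∩ Sven: 07:30-09:30, 10:00-10:30, 16:00-19:00.
Tara ∩ Noa ∩ Sven ∩ Luca: 07:30-09:30, 10:00-10:30, 16:00-17:30, 18:00-19:00.
Tara ∩ Noa ∩ Sven ∩ Luca ∩ Priya: 07:30-09:30, 10:00-10:30, 16:00-17:30, 18:00-19:00.
Tara ∩ Noa ∩ Sven ∩ Luca ∩ Priya ∩ Hiro: 07:30-09:30, 10:00-10:30, 16:00-17:30, 18:00-19:00.
The first common window of at least 30 minutes is 07:30-09:30, so the earliest start is 07:30.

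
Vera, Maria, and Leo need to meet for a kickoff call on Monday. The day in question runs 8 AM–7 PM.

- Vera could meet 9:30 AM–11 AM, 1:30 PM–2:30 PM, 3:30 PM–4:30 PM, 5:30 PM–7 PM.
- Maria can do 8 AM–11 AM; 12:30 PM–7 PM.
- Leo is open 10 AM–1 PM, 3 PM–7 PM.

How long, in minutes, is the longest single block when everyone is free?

90

Vera ∩ Maria: 09:30-11:00, 13:30-14:30, 15:30-16:30, 17:30-19:00.
Vera ∩ Maria ∩ Leo: 10:00-11:00, 15:30-16:30, 17:30-19:00.
The longest is 17:30-19:00 at 90 minutes.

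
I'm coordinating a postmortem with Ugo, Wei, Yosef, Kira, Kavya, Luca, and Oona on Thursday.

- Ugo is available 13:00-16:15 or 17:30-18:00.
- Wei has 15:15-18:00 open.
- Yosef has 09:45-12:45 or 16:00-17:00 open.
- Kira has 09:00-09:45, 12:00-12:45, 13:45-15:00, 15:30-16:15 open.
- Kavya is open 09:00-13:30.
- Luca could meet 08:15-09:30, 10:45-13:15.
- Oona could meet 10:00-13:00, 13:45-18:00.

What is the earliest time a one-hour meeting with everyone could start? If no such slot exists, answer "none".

none

Ugo ∩ Wei: 15:15-16:15, 17:30-18:00.
Ugo ∩ Wei ∩ Yosef: 16:00-16:15.
Ugo ∩ Wei ∩ Yosef ∩ Kira: 16:00-16:15.
Ugo ∩ Wei ∩ Yosef ∩ Kira ∩ Kavya: ∅.
Ugo ∩ Wei ∩ Yosef ∩ Kira ∩ Kavya ∩ Luca: ∅.
Ugo ∩ Wei ∩ Yosef ∩ Kira ∩ Kavya ∩ Luca ∩ Oona: ∅.
There is no time when everyone is free.
No common window is at least 60 minutes long.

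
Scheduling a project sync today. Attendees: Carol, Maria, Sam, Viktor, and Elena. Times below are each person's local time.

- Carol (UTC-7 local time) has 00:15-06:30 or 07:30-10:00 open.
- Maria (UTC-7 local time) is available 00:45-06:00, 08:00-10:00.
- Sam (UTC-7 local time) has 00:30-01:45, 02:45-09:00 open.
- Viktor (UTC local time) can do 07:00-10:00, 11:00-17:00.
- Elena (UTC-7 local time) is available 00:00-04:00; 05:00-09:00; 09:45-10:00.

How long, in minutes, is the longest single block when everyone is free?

60

Carol in UTC: 07:15-13:30, 14:30-17:00 (add 7h to convert from UTC-7).
Maria in UTC: 07:45-13:00, 15:00-17:00 (add 7h to convert from UTC-7).
Sam in UTC: 07:30-08:45, 09:45-16:00 (add 7h to convert from UTC-7).
Viktor in UTC: 07:00-10:00, 11:00-17:00.
Elena in UTC: 07:00-11:00, 12:00-16:00, 16:45-17:00 (add 7h to convert from UTC-7).
Carol ∩ Maria: 07:45-13:00, 15:00-17:00.
Carol ∩ Maria ∩ Sam: 07:45-08:45, 09:45-13:00, 15:00-16:00.
Carol ∩ Maria ∩ Sam ∩ Viktor: 07:45-08:45, 09:45-10:00, 11:00-13:00, 15:00-16:00.
Carol ∩ Maria ∩ Sam ∩ Viktor ∩ Elena: 07:45-08:45, 09:45-10:00, 12:00-13:00, 15:00-16:00.
So the common availability across everyone is 07:45-08:45, 09:45-10:00, 12:00-13:00, 15:00-16:00.
The longest is 07:45-08:45 at 60 minutes.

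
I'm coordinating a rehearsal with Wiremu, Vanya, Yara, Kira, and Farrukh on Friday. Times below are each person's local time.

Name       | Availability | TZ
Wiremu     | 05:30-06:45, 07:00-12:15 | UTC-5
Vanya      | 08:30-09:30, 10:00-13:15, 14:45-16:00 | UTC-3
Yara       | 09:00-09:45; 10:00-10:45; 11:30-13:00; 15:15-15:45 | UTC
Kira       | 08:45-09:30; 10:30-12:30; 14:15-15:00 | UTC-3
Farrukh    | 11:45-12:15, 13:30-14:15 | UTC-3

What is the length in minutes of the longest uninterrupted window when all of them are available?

Wiremu in UTC: 10:30-11:45, 12:00-17:15 (add 5h to convert from UTC-5).
Vanya in UTC: 11:30-12:30, 13:00-16:15, 17:45-19:00 (add 3h to convert from UTC-3).
Yara in UTC: 09:00-09:45, 10:00-10:45, 11:30-13:00, 15:15-15:45.
Kira in UTC: 11:45-12:30, 13:30-15:30, 17:15-18:00 (add 3h to convert from UTC-3).
Farrukh in UTC: 14:45-15:15, 16:30-17:15 (add 3h to convert from UTC-3).
Wiremu ∩ Vanya: 11:30-11:45, 12:00-12:30, 13:00-16:15.
Wiremu ∩ Vanya ∩ Yara: 11:30-11:45, 12:00-12:30, 15:15-15:45.
Wiremu ∩ Vanya ∩ Yara ∩ Kira: 12:00-12:30, 15:15-15:30.
Wiremu ∩ Vanya ∩ Yara ∩ Kira ∩ Farrukh: ∅.
There is no time when everyone is free.
No common window exists, so the longest block is 0 minutes.

0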